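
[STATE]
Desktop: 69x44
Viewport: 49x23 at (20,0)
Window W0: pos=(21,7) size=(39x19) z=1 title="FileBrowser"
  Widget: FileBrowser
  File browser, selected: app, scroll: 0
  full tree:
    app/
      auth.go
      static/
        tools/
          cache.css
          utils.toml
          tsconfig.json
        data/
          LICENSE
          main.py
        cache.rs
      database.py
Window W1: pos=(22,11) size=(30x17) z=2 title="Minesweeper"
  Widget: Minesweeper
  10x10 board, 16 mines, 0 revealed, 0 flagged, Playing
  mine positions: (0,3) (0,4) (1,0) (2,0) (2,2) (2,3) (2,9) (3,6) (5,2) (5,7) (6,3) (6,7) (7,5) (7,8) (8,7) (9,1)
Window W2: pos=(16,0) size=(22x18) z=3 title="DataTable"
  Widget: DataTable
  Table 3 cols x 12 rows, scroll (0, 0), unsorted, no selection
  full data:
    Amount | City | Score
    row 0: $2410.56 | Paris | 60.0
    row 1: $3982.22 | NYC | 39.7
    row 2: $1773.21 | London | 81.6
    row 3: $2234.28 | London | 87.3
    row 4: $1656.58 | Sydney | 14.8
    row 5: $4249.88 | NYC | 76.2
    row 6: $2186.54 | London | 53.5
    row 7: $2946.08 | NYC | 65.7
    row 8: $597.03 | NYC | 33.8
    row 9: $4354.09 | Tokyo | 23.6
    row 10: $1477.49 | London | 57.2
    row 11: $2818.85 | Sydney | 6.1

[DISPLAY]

━━━━━━━━━━━━━━━━━┓                               
taTable          ┃                               
─────────────────┨                               
unt  │City  │Scor┃                               
─────┼──────┼────┃                               
10.56│Paris │60.0┃                               
82.22│NYC   │39.7┃                               
73.21│London│81.6┃━━━━━━━━━━━━━━━━━━━━━┓         
34.28│London│87.3┃                     ┃         
56.58│Sydney│14.8┃─────────────────────┨         
49.88│NYC   │76.2┃                     ┃         
86.54│London│53.5┃━━━━━━━━━━━━━┓       ┃         
46.08│NYC   │65.7┃             ┃       ┃         
7.03 │NYC   │33.8┃─────────────┨       ┃         
54.09│Tokyo │23.6┃             ┃       ┃         
77.49│London│57.2┃             ┃       ┃         
18.85│Sydney│6.1 ┃             ┃       ┃         
━━━━━━━━━━━━━━━━━┛             ┃       ┃         
 ┃┃■■■■■■■■■■                  ┃       ┃         
 ┃┃■■■■■■■■■■                  ┃       ┃         
 ┃┃■■■■■■■■■■                  ┃       ┃         
 ┃┃■■■■■■■■■■                  ┃       ┃         
 ┃┃■■■■■■■■■■                  ┃       ┃         


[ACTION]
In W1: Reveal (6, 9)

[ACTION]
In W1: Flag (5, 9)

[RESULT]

━━━━━━━━━━━━━━━━━┓                               
taTable          ┃                               
─────────────────┨                               
unt  │City  │Scor┃                               
─────┼──────┼────┃                               
10.56│Paris │60.0┃                               
82.22│NYC   │39.7┃                               
73.21│London│81.6┃━━━━━━━━━━━━━━━━━━━━━┓         
34.28│London│87.3┃                     ┃         
56.58│Sydney│14.8┃─────────────────────┨         
49.88│NYC   │76.2┃                     ┃         
86.54│London│53.5┃━━━━━━━━━━━━━┓       ┃         
46.08│NYC   │65.7┃             ┃       ┃         
7.03 │NYC   │33.8┃─────────────┨       ┃         
54.09│Tokyo │23.6┃             ┃       ┃         
77.49│London│57.2┃             ┃       ┃         
18.85│Sydney│6.1 ┃             ┃       ┃         
━━━━━━━━━━━━━━━━━┛             ┃       ┃         
 ┃┃■■■■■■■■■■                  ┃       ┃         
 ┃┃■■■■■■■■■⚑                  ┃       ┃         
 ┃┃■■■■■■■■■1                  ┃       ┃         
 ┃┃■■■■■■■■■■                  ┃       ┃         
 ┃┃■■■■■■■■■■                  ┃       ┃         


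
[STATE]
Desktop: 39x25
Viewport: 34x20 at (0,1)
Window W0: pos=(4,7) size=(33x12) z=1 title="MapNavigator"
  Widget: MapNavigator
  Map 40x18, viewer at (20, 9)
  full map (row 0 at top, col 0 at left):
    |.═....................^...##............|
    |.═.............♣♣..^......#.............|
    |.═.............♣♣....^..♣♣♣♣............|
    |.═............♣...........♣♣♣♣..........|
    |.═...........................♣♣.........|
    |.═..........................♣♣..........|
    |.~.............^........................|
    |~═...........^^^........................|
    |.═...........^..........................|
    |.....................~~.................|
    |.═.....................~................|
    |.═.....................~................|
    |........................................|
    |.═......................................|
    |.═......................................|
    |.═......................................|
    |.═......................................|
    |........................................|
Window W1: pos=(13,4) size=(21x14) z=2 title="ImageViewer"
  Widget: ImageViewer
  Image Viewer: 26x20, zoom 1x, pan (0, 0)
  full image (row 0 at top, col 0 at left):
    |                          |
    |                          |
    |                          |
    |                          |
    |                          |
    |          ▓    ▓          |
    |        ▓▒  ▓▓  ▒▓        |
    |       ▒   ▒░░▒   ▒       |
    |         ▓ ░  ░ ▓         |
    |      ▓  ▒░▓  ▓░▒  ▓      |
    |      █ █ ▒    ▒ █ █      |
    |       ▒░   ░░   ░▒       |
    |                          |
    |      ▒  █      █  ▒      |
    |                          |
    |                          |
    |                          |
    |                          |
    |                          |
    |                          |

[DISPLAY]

                                  
                                  
                                  
             ┏━━━━━━━━━━━━━━━━━━━┓
             ┃ ImageViewer       ┃
             ┠───────────────────┨
    ┏━━━━━━━━┃                   ┃
    ┃ MapNavi┃                   ┃
    ┠────────┃                   ┃
    ┃........┃                   ┃
    ┃........┃                   ┃
    ┃........┃          ▓    ▓   ┃
    ┃........┃        ▓▒  ▓▓  ▒▓ ┃
    ┃........┃       ▒   ▒░░▒   ▒┃
    ┃........┃         ▓ ░  ░ ▓  ┃
    ┃........┃      ▓  ▒░▓  ▓░▒  ┃
    ┃........┗━━━━━━━━━━━━━━━━━━━┛
    ┗━━━━━━━━━━━━━━━━━━━━━━━━━━━━━
                                  
                                  


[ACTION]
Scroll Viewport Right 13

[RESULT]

                                  
                                  
                                  
        ┏━━━━━━━━━━━━━━━━━━━┓     
        ┃ ImageViewer       ┃     
        ┠───────────────────┨     
━━━━━━━━┃                   ┃━━┓  
 MapNavi┃                   ┃  ┃  
────────┃                   ┃──┨  
........┃                   ┃..┃  
........┃                   ┃..┃  
........┃          ▓    ▓   ┃..┃  
........┃        ▓▒  ▓▓  ▒▓ ┃..┃  
........┃       ▒   ▒░░▒   ▒┃..┃  
........┃         ▓ ░  ░ ▓  ┃..┃  
........┃      ▓  ▒░▓  ▓░▒  ┃..┃  
........┗━━━━━━━━━━━━━━━━━━━┛..┃  
━━━━━━━━━━━━━━━━━━━━━━━━━━━━━━━┛  
                                  
                                  


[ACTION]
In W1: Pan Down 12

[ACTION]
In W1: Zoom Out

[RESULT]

                                  
                                  
                                  
        ┏━━━━━━━━━━━━━━━━━━━┓     
        ┃ ImageViewer       ┃     
        ┠───────────────────┨     
━━━━━━━━┃                   ┃━━┓  
 MapNavi┃      ▒  █      █  ┃  ┃  
────────┃                   ┃──┨  
........┃                   ┃..┃  
........┃                   ┃..┃  
........┃                   ┃..┃  
........┃                   ┃..┃  
........┃                   ┃..┃  
........┃                   ┃..┃  
........┃                   ┃..┃  
........┗━━━━━━━━━━━━━━━━━━━┛..┃  
━━━━━━━━━━━━━━━━━━━━━━━━━━━━━━━┛  
                                  
                                  


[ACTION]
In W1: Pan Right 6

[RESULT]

                                  
                                  
                                  
        ┏━━━━━━━━━━━━━━━━━━━┓     
        ┃ ImageViewer       ┃     
        ┠───────────────────┨     
━━━━━━━━┃                   ┃━━┓  
 MapNavi┃▒  █      █  ▒     ┃  ┃  
────────┃                   ┃──┨  
........┃                   ┃..┃  
........┃                   ┃..┃  
........┃                   ┃..┃  
........┃                   ┃..┃  
........┃                   ┃..┃  
........┃                   ┃..┃  
........┃                   ┃..┃  
........┗━━━━━━━━━━━━━━━━━━━┛..┃  
━━━━━━━━━━━━━━━━━━━━━━━━━━━━━━━┛  
                                  
                                  


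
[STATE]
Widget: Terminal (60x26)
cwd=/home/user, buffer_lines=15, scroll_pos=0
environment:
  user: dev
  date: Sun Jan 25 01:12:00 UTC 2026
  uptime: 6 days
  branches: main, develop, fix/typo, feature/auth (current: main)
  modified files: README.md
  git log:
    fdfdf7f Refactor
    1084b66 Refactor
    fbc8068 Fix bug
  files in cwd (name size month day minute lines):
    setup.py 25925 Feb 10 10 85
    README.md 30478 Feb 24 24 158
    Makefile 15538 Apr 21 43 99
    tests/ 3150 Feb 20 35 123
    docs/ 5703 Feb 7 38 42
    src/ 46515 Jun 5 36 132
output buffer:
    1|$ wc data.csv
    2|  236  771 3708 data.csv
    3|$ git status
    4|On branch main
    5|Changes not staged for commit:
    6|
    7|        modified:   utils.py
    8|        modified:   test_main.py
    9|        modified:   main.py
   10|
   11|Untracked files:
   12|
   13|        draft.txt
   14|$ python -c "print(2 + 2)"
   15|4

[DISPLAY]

$ wc data.csv                                               
  236  771 3708 data.csv                                    
$ git status                                                
On branch main                                              
Changes not staged for commit:                              
                                                            
        modified:   utils.py                                
        modified:   test_main.py                            
        modified:   main.py                                 
                                                            
Untracked files:                                            
                                                            
        draft.txt                                           
$ python -c "print(2 + 2)"                                  
4                                                           
$ █                                                         
                                                            
                                                            
                                                            
                                                            
                                                            
                                                            
                                                            
                                                            
                                                            
                                                            


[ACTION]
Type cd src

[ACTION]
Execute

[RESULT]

$ wc data.csv                                               
  236  771 3708 data.csv                                    
$ git status                                                
On branch main                                              
Changes not staged for commit:                              
                                                            
        modified:   utils.py                                
        modified:   test_main.py                            
        modified:   main.py                                 
                                                            
Untracked files:                                            
                                                            
        draft.txt                                           
$ python -c "print(2 + 2)"                                  
4                                                           
$ cd src                                                    
                                                            
$ █                                                         
                                                            
                                                            
                                                            
                                                            
                                                            
                                                            
                                                            
                                                            


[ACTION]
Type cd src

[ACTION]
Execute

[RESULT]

$ wc data.csv                                               
  236  771 3708 data.csv                                    
$ git status                                                
On branch main                                              
Changes not staged for commit:                              
                                                            
        modified:   utils.py                                
        modified:   test_main.py                            
        modified:   main.py                                 
                                                            
Untracked files:                                            
                                                            
        draft.txt                                           
$ python -c "print(2 + 2)"                                  
4                                                           
$ cd src                                                    
                                                            
$ cd src                                                    
                                                            
$ █                                                         
                                                            
                                                            
                                                            
                                                            
                                                            
                                                            


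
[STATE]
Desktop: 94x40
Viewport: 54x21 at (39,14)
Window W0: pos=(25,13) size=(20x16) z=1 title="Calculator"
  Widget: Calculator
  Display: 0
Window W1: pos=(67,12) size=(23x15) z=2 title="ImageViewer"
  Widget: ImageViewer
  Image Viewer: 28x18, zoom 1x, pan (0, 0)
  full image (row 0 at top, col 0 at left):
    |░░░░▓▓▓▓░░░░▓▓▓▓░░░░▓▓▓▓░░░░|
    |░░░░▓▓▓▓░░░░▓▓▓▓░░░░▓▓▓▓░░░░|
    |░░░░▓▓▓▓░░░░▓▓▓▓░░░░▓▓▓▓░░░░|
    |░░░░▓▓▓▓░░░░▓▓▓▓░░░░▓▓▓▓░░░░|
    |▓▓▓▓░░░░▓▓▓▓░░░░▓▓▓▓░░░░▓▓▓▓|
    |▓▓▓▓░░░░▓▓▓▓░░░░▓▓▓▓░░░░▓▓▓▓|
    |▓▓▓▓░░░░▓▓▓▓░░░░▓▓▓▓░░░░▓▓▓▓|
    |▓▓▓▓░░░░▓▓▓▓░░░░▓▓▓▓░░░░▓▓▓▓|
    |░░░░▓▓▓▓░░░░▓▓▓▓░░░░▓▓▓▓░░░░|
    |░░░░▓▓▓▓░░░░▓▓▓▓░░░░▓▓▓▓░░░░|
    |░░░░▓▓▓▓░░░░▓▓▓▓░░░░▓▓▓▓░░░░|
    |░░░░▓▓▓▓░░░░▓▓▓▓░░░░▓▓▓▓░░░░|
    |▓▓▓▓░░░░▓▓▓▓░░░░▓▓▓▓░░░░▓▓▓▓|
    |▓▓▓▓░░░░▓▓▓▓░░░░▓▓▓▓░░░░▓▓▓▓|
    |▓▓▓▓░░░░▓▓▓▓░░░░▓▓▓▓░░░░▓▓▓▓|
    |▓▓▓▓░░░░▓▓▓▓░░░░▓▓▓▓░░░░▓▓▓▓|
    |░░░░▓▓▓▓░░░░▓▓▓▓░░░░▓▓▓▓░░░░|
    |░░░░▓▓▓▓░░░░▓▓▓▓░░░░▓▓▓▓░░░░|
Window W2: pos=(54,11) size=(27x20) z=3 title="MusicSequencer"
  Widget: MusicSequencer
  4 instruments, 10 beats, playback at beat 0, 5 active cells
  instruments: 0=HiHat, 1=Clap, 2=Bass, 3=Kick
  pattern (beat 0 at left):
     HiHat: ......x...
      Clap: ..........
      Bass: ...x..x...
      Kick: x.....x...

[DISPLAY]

     ┃         ┃      ▼123456789         ┃────────┨   
─────┨         ┃ HiHat······█···         ┃▓▓▓░░░░▓┃   
    0┃         ┃  Clap··········         ┃▓▓▓░░░░▓┃   
───┐ ┃         ┃  Bass···█··█···         ┃▓▓▓░░░░▓┃   
 ÷ │ ┃         ┃  Kick█·····█···         ┃▓▓▓░░░░▓┃   
───┤ ┃         ┃                         ┃░░░▓▓▓▓░┃   
 × │ ┃         ┃                         ┃░░░▓▓▓▓░┃   
───┤ ┃         ┃                         ┃░░░▓▓▓▓░┃   
 - │ ┃         ┃                         ┃░░░▓▓▓▓░┃   
───┤ ┃         ┃                         ┃▓▓▓░░░░▓┃   
 + │ ┃         ┃                         ┃▓▓▓░░░░▓┃   
───┤ ┃         ┃                         ┃▓▓▓░░░░▓┃   
 M+│ ┃         ┃                         ┃━━━━━━━━┛   
───┘ ┃         ┃                         ┃            
━━━━━┛         ┃                         ┃            
               ┃                         ┃            
               ┗━━━━━━━━━━━━━━━━━━━━━━━━━┛            
                                                      
                                                      
                                                      
                                                      


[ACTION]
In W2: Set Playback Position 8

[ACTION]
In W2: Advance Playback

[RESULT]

     ┃         ┃      012345678▼         ┃────────┨   
─────┨         ┃ HiHat······█···         ┃▓▓▓░░░░▓┃   
    0┃         ┃  Clap··········         ┃▓▓▓░░░░▓┃   
───┐ ┃         ┃  Bass···█··█···         ┃▓▓▓░░░░▓┃   
 ÷ │ ┃         ┃  Kick█·····█···         ┃▓▓▓░░░░▓┃   
───┤ ┃         ┃                         ┃░░░▓▓▓▓░┃   
 × │ ┃         ┃                         ┃░░░▓▓▓▓░┃   
───┤ ┃         ┃                         ┃░░░▓▓▓▓░┃   
 - │ ┃         ┃                         ┃░░░▓▓▓▓░┃   
───┤ ┃         ┃                         ┃▓▓▓░░░░▓┃   
 + │ ┃         ┃                         ┃▓▓▓░░░░▓┃   
───┤ ┃         ┃                         ┃▓▓▓░░░░▓┃   
 M+│ ┃         ┃                         ┃━━━━━━━━┛   
───┘ ┃         ┃                         ┃            
━━━━━┛         ┃                         ┃            
               ┃                         ┃            
               ┗━━━━━━━━━━━━━━━━━━━━━━━━━┛            
                                                      
                                                      
                                                      
                                                      


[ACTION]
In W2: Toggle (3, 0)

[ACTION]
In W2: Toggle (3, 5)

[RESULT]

     ┃         ┃      012345678▼         ┃────────┨   
─────┨         ┃ HiHat······█···         ┃▓▓▓░░░░▓┃   
    0┃         ┃  Clap··········         ┃▓▓▓░░░░▓┃   
───┐ ┃         ┃  Bass···█··█···         ┃▓▓▓░░░░▓┃   
 ÷ │ ┃         ┃  Kick·····██···         ┃▓▓▓░░░░▓┃   
───┤ ┃         ┃                         ┃░░░▓▓▓▓░┃   
 × │ ┃         ┃                         ┃░░░▓▓▓▓░┃   
───┤ ┃         ┃                         ┃░░░▓▓▓▓░┃   
 - │ ┃         ┃                         ┃░░░▓▓▓▓░┃   
───┤ ┃         ┃                         ┃▓▓▓░░░░▓┃   
 + │ ┃         ┃                         ┃▓▓▓░░░░▓┃   
───┤ ┃         ┃                         ┃▓▓▓░░░░▓┃   
 M+│ ┃         ┃                         ┃━━━━━━━━┛   
───┘ ┃         ┃                         ┃            
━━━━━┛         ┃                         ┃            
               ┃                         ┃            
               ┗━━━━━━━━━━━━━━━━━━━━━━━━━┛            
                                                      
                                                      
                                                      
                                                      


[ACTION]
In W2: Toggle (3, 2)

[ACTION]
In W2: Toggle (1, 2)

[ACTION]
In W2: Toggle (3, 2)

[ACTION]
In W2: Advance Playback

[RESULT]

     ┃         ┃      ▼123456789         ┃────────┨   
─────┨         ┃ HiHat······█···         ┃▓▓▓░░░░▓┃   
    0┃         ┃  Clap··█·······         ┃▓▓▓░░░░▓┃   
───┐ ┃         ┃  Bass···█··█···         ┃▓▓▓░░░░▓┃   
 ÷ │ ┃         ┃  Kick·····██···         ┃▓▓▓░░░░▓┃   
───┤ ┃         ┃                         ┃░░░▓▓▓▓░┃   
 × │ ┃         ┃                         ┃░░░▓▓▓▓░┃   
───┤ ┃         ┃                         ┃░░░▓▓▓▓░┃   
 - │ ┃         ┃                         ┃░░░▓▓▓▓░┃   
───┤ ┃         ┃                         ┃▓▓▓░░░░▓┃   
 + │ ┃         ┃                         ┃▓▓▓░░░░▓┃   
───┤ ┃         ┃                         ┃▓▓▓░░░░▓┃   
 M+│ ┃         ┃                         ┃━━━━━━━━┛   
───┘ ┃         ┃                         ┃            
━━━━━┛         ┃                         ┃            
               ┃                         ┃            
               ┗━━━━━━━━━━━━━━━━━━━━━━━━━┛            
                                                      
                                                      
                                                      
                                                      


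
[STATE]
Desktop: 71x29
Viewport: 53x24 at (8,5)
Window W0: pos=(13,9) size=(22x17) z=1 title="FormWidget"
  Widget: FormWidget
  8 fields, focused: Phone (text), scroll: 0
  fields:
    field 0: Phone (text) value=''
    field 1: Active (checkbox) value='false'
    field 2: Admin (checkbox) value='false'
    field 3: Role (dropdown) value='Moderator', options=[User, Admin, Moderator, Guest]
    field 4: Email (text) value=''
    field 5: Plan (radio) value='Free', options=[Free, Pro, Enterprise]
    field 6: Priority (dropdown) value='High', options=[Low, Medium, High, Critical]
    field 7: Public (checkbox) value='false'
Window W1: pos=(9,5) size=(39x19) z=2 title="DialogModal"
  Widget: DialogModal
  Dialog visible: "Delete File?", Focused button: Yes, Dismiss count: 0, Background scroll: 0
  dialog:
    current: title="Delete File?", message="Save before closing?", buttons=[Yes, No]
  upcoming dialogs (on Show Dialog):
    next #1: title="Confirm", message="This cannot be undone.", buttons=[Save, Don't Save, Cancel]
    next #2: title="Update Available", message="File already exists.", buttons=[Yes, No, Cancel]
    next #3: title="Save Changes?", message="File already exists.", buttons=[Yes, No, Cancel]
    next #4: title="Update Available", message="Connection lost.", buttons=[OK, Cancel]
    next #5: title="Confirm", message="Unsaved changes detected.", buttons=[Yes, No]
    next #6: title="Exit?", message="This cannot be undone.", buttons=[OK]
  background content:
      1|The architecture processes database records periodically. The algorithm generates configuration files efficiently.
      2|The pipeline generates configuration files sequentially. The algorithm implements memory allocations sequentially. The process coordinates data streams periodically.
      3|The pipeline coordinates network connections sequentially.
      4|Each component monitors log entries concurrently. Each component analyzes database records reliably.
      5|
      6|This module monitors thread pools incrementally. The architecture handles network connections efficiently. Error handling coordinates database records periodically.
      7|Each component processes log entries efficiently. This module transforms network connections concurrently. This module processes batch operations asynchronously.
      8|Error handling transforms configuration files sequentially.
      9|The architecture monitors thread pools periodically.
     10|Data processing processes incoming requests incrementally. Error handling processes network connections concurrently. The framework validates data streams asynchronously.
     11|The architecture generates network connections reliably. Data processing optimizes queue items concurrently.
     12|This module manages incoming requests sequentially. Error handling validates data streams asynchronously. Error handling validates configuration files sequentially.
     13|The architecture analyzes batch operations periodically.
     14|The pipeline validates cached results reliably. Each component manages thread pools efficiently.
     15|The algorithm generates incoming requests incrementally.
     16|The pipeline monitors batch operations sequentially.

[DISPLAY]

 ┏━━━━━━━━━━━━━━━━━━━━━━━━━━━━━━━━━━━━━┓             
 ┃ DialogModal                         ┃             
 ┠─────────────────────────────────────┨             
 ┃The architecture processes database r┃             
 ┃The pipeline generates configuration ┃             
 ┃The pipeline coordinates network conn┃             
 ┃Each component monitors log entries c┃             
 ┃                                     ┃             
 ┃This m┌──────────────────────┐ols inc┃             
 ┃Each c│     Delete File?     │ntries ┃             
 ┃Error │ Save before closing? │igurati┃             
 ┃The ar│      [Yes]  No       │ad pool┃             
 ┃Data p└──────────────────────┘ming re┃             
 ┃The architecture generates network co┃             
 ┃This module manages incoming requests┃             
 ┃The architecture analyzes batch opera┃             
 ┃The pipeline validates cached results┃             
 ┃The algorithm generates incoming requ┃             
 ┗━━━━━━━━━━━━━━━━━━━━━━━━━━━━━━━━━━━━━┛             
     ┃                    ┃                          
     ┗━━━━━━━━━━━━━━━━━━━━┛                          
                                                     
                                                     
                                                     


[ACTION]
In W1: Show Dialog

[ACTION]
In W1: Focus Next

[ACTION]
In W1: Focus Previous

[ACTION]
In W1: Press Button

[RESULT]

 ┏━━━━━━━━━━━━━━━━━━━━━━━━━━━━━━━━━━━━━┓             
 ┃ DialogModal                         ┃             
 ┠─────────────────────────────────────┨             
 ┃The architecture processes database r┃             
 ┃The pipeline generates configuration ┃             
 ┃The pipeline coordinates network conn┃             
 ┃Each component monitors log entries c┃             
 ┃                                     ┃             
 ┃This module monitors thread pools inc┃             
 ┃Each component processes log entries ┃             
 ┃Error handling transforms configurati┃             
 ┃The architecture monitors thread pool┃             
 ┃Data processing processes incoming re┃             
 ┃The architecture generates network co┃             
 ┃This module manages incoming requests┃             
 ┃The architecture analyzes batch opera┃             
 ┃The pipeline validates cached results┃             
 ┃The algorithm generates incoming requ┃             
 ┗━━━━━━━━━━━━━━━━━━━━━━━━━━━━━━━━━━━━━┛             
     ┃                    ┃                          
     ┗━━━━━━━━━━━━━━━━━━━━┛                          
                                                     
                                                     
                                                     


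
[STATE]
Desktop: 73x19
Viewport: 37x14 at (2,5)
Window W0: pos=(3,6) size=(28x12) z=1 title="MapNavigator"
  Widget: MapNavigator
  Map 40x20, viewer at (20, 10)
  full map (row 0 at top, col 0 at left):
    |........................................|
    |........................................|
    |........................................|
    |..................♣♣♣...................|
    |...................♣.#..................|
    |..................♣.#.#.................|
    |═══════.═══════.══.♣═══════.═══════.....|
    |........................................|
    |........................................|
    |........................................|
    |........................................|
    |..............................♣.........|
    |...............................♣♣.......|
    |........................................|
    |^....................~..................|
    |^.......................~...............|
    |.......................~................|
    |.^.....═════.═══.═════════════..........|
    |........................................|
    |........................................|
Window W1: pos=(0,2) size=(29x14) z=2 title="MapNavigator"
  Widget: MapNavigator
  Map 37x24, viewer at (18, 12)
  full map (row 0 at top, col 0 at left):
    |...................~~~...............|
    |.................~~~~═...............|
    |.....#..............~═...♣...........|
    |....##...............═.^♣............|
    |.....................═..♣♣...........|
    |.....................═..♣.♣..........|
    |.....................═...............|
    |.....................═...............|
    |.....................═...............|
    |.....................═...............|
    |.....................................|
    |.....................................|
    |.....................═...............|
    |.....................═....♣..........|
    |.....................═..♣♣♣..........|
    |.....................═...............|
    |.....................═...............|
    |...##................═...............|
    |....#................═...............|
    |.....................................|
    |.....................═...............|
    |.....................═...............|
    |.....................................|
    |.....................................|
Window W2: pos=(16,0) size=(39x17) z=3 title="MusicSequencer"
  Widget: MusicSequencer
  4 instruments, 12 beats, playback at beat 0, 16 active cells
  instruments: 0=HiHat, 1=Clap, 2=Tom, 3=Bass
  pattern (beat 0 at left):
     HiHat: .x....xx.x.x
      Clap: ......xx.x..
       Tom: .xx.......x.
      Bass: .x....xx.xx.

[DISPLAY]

..............┃  Clap······██·█··    
..............┃   Tom·██·······█·    
..............┃  Bass·█····██·██·    
..............┃                      
..............┃                      
............@.┃                      
..............┃                      
..............┃                      
..............┃                      
..............┃                      
━━━━━━━━━━━━━━┃                      
 ┃............┗━━━━━━━━━━━━━━━━━━━━━━
 ┗━━━━━━━━━━━━━━━━━━━━━━━━━━┛        
                                     


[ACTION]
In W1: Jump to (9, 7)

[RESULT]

   .....#.....┃  Clap······██·█··    
   ....##.....┃   Tom·██·······█·    
   ...........┃  Bass·█····██·██·    
   ...........┃                      
   ...........┃                      
   .........@.┃                      
   ...........┃                      
   ...........┃                      
   ...........┃                      
   ...........┃                      
━━━━━━━━━━━━━━┃                      
 ┃............┗━━━━━━━━━━━━━━━━━━━━━━
 ┗━━━━━━━━━━━━━━━━━━━━━━━━━━┛        
                                     


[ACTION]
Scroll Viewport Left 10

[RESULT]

┃    .....#.....┃  Clap······██·█··  
┃    ....##.....┃   Tom·██·······█·  
┃    ...........┃  Bass·█····██·██·  
┃    ...........┃                    
┃    ...........┃                    
┃    .........@.┃                    
┃    ...........┃                    
┃    ...........┃                    
┃    ...........┃                    
┃    ...........┃                    
┗━━━━━━━━━━━━━━━┃                    
   ┃............┗━━━━━━━━━━━━━━━━━━━━
   ┗━━━━━━━━━━━━━━━━━━━━━━━━━━┛      
                                     


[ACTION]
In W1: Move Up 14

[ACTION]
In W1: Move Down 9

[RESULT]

┃    ...........┃  Clap······██·█··  
┃    ...........┃   Tom·██·······█·  
┃    ...........┃  Bass·█····██·██·  
┃    ...........┃                    
┃    ...........┃                    
┃    .........@.┃                    
┃    ...........┃                    
┃    ...........┃                    
┃    ...........┃                    
┃    ...........┃                    
┗━━━━━━━━━━━━━━━┃                    
   ┃............┗━━━━━━━━━━━━━━━━━━━━
   ┗━━━━━━━━━━━━━━━━━━━━━━━━━━┛      
                                     


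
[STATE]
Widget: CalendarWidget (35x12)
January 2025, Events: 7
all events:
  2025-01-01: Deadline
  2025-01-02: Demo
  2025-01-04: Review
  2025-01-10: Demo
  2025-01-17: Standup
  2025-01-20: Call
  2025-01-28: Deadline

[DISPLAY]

            January 2025           
Mo Tu We Th Fr Sa Su               
       1*  2*  3  4*  5            
 6  7  8  9 10* 11 12              
13 14 15 16 17* 18 19              
20* 21 22 23 24 25 26              
27 28* 29 30 31                    
                                   
                                   
                                   
                                   
                                   


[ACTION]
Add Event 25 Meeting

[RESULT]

            January 2025           
Mo Tu We Th Fr Sa Su               
       1*  2*  3  4*  5            
 6  7  8  9 10* 11 12              
13 14 15 16 17* 18 19              
20* 21 22 23 24 25* 26             
27 28* 29 30 31                    
                                   
                                   
                                   
                                   
                                   


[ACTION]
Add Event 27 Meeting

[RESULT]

            January 2025           
Mo Tu We Th Fr Sa Su               
       1*  2*  3  4*  5            
 6  7  8  9 10* 11 12              
13 14 15 16 17* 18 19              
20* 21 22 23 24 25* 26             
27* 28* 29 30 31                   
                                   
                                   
                                   
                                   
                                   


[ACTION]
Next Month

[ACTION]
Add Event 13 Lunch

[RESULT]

           February 2025           
Mo Tu We Th Fr Sa Su               
                1  2               
 3  4  5  6  7  8  9               
10 11 12 13* 14 15 16              
17 18 19 20 21 22 23               
24 25 26 27 28                     
                                   
                                   
                                   
                                   
                                   


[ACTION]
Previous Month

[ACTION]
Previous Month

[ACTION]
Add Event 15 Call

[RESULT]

           December 2024           
Mo Tu We Th Fr Sa Su               
                   1               
 2  3  4  5  6  7  8               
 9 10 11 12 13 14 15*              
16 17 18 19 20 21 22               
23 24 25 26 27 28 29               
30 31                              
                                   
                                   
                                   
                                   
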